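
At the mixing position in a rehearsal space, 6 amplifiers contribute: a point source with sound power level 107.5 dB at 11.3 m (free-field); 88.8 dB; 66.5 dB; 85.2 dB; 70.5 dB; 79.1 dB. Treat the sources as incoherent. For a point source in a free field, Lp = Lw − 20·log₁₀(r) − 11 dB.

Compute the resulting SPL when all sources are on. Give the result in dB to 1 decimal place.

Source at 11.3 m: Lp = 107.5 − 20·log₁₀(11.3) − 11 = 75.4 dB.
Sum in the linear (power) domain: Σ 10^(Lᵢ/10) = 10^(75.4/10) + 10^(88.8/10) + 10^(66.5/10) + 10^(85.2/10) + 10^(70.5/10) + 10^(79.1/10) = 1.221e+09.
L_total = 10·log₁₀(1.221e+09) = 90.9 dB.

90.9 dB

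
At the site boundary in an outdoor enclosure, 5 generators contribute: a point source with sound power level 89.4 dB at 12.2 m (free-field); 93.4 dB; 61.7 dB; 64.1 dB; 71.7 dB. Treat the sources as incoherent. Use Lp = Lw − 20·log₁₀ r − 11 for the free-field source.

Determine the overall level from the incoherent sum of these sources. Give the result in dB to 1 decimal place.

Source at 12.2 m: Lp = 89.4 − 20·log₁₀(12.2) − 11 = 56.7 dB.
Σ 10^(Lᵢ/10) = 2.207e+09.
Back to dB: 10·log₁₀ Σ = 93.4 dB.

93.4 dB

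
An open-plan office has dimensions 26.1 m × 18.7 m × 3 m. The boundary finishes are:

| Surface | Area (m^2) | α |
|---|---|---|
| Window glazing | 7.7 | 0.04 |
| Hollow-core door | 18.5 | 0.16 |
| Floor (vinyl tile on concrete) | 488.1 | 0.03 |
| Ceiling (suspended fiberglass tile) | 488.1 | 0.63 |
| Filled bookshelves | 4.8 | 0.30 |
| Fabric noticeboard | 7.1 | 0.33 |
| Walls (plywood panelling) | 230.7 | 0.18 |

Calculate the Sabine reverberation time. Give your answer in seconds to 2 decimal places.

Total absorption A = 7.7·0.04 + 18.5·0.16 + 488.1·0.03 + 488.1·0.63 + 4.8·0.30 + 7.1·0.33 + 230.7·0.18
  = 0.308 + 2.960 + 14.643 + 307.503 + 1.440 + 2.343 + 41.526 = 370.723 m^2 sabins.
Volume V = 26.1 × 18.7 × 3 = 1464.21 m³.
RT60 = 0.161 · V / A = 0.161 × 1464.21 / 370.723 = 0.64 s.

0.64 s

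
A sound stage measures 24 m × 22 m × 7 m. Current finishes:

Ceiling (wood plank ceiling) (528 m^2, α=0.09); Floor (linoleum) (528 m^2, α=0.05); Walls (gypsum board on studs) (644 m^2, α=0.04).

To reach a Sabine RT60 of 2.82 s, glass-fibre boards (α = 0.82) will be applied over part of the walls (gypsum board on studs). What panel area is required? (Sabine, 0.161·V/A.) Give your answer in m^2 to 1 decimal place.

142.7

Equivalent absorption area: A₁ = 528×0.09 + 528×0.05 + 644×0.04 = 99.680 m^2.
V = 3696 m³. Target absorption A₂ = 0.161 × 3696 / 2.82 = 211.013 sabins.
ΔA needed = 211.013 − 99.680 = 111.333 sabins.
Net gain per m^2: Δα = 0.82 − 0.04 = 0.78.
Panel area = 111.333 / 0.78 = 142.7 m^2.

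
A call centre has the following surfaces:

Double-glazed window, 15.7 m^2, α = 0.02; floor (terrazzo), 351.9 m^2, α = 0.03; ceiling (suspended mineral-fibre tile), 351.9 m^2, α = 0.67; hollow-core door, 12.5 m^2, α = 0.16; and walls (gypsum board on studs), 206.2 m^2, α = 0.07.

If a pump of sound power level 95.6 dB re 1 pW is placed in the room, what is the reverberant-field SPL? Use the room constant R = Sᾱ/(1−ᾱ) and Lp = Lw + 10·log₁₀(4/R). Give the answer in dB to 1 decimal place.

Σ(Sᵢαᵢ) = 15.7·0.02 + 351.9·0.03 + 351.9·0.67 + 12.5·0.16 + 206.2·0.07 = 263.078; total area S = 938.2 m^2.
ᾱ = 263.078/938.2 = 0.2804; R = Sᾱ/(1−ᾱ) = 263.078/(1−0.2804) = 365.589 m^2.
Lp = 95.6 + 10·log₁₀(4/365.589) = 95.6 + (-19.61) = 76.0 dB.

76.0 dB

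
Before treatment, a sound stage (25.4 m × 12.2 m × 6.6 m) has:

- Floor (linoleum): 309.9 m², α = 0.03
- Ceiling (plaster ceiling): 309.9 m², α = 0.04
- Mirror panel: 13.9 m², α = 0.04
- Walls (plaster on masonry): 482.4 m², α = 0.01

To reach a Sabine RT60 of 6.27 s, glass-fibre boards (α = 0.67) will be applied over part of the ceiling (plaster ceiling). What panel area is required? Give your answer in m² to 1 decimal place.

40.4

Equivalent absorption area: A₁ = 309.9·0.03 + 309.9·0.04 + 13.9·0.04 + 482.4·0.01 = 27.073 m².
V = 2045.208 m³. Target absorption A₂ = 0.161 × 2045.208 / 6.27 = 52.517 sabins.
Absorption to add: 52.517 − 27.073 = 25.444 sabins.
Each m² of panel replacing the ceiling (plaster ceiling) adds (0.67 − 0.04) = 0.63 sabins.
Panel area = 25.444 / 0.63 = 40.4 m².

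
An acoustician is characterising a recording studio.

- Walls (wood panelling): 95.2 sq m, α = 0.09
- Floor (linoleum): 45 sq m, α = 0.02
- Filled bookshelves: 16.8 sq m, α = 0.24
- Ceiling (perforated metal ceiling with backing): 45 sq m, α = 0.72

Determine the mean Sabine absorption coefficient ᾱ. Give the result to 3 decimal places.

S = Σ Sᵢ = 95.2 + 45 + 16.8 + 45 = 202.0 sq m.
A = 95.2*0.09 + 45*0.02 + 16.8*0.24 + 45*0.72 = 45.900 sabins.
ᾱ = A/S = 0.227.

0.227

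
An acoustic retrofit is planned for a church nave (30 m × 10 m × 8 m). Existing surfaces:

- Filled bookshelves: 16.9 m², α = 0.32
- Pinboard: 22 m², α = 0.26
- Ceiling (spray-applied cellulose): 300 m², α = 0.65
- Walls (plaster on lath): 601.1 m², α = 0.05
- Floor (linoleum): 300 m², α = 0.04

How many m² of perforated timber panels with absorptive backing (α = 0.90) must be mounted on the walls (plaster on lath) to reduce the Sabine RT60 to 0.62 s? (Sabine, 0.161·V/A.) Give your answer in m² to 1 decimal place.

Equivalent absorption area: A₁ = 16.9*0.32 + 22*0.26 + 300*0.65 + 601.1*0.05 + 300*0.04 = 248.183 m².
Required A₂ = 0.161·2400/0.62 = 623.226 sabins.
Absorption to add: 623.226 − 248.183 = 375.043 sabins.
Net gain per m²: Δα = 0.90 − 0.05 = 0.85.
Area = ΔA/Δα = 375.043/0.85 = 441.2 m².

441.2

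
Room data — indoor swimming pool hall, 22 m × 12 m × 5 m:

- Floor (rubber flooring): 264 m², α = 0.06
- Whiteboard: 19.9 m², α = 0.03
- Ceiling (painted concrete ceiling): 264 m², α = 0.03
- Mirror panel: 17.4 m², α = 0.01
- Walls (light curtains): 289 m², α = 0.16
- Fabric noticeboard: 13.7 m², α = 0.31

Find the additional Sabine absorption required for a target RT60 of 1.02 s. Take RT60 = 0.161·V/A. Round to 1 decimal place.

133.3 sabins

A₁ = Σ Sᵢαᵢ = 264*0.06 + 19.9*0.03 + 264*0.03 + 17.4*0.01 + 289*0.16 + 13.7*0.31 = 75.018 sabins.
For T = 1.02 s, need A₂ = 0.161·V/T = 0.161·1320/1.02 = 208.353 sabins.
ΔA = A₂ − A₁ = 208.353 − 75.018 = 133.3 sabins.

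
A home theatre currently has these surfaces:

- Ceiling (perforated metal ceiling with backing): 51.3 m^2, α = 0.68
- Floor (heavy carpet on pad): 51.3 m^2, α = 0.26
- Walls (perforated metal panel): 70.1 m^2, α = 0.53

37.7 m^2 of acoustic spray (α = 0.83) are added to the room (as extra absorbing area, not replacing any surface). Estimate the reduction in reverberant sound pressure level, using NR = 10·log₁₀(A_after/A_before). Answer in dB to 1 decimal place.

1.4 dB

Summing Sᵢαᵢ: 34.884 + 13.338 + 37.153 → A_before = 85.375 sabins.
Treatment contributes 37.7·0.83 = 31.291 sabins.
A_after = 85.375 + 31.291 = 116.666 sabins.
Reduction = 10 log₁₀(A_after/A_before) = 10 log₁₀(1.3665) = 1.4 dB.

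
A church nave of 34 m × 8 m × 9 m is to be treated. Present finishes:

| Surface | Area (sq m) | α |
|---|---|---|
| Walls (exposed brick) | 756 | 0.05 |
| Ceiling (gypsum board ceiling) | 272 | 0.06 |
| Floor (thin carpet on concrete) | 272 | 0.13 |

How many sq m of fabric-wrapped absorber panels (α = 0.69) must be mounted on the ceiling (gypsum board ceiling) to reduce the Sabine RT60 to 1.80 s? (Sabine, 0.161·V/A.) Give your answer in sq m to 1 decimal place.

Summing Sᵢαᵢ: 37.800 + 16.320 + 35.360 → A₁ = 89.480 sabins.
V = 2448 m³. Target absorption A₂ = 0.161 × 2448 / 1.80 = 218.960 sabins.
Absorption to add: 218.960 − 89.480 = 129.480 sabins.
Net gain per sq m: Δα = 0.69 − 0.06 = 0.63.
Panel area = 129.480 / 0.63 = 205.5 sq m.

205.5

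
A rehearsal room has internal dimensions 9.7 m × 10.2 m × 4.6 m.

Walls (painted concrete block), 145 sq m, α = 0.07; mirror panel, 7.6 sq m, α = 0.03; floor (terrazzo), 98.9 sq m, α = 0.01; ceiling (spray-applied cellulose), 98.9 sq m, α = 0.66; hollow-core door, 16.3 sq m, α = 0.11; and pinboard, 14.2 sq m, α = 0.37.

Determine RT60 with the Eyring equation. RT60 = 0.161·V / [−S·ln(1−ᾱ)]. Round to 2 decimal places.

0.78 sec

Total surface area S = 145 + 7.6 + 98.9 + 98.9 + 16.3 + 14.2 = 380.9 sq m.
Σ(Sᵢαᵢ) = 145×0.07 + 7.6×0.03 + 98.9×0.01 + 98.9×0.66 + 16.3×0.11 + 14.2×0.37 = 83.688.
ᾱ = 83.688 / 380.9 = 0.2197.
Eyring denominator: −S ln(1−ᾱ) = 94.492.
V = 9.7 × 10.2 × 4.6 = 455.124 m³.
RT60 = 0.161 × 455.124 / 94.492 = 0.78 s.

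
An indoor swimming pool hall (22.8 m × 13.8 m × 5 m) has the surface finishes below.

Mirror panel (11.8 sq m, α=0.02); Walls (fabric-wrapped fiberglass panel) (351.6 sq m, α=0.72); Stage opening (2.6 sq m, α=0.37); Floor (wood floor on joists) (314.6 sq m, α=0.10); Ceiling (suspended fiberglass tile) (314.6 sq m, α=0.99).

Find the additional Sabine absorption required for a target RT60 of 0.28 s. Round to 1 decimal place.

307.3 sabins

A₁ = Σ Sᵢαᵢ = 11.8×0.02 + 351.6×0.72 + 2.6×0.37 + 314.6×0.10 + 314.6×0.99 = 597.264 sabins.
V = 1573.2 m³. Required absorption A₂ = 0.161 × 1573.2 / 0.28 = 904.590 sabins.
Additional absorption ΔA = 904.590 − 597.264 = 307.3 sabins.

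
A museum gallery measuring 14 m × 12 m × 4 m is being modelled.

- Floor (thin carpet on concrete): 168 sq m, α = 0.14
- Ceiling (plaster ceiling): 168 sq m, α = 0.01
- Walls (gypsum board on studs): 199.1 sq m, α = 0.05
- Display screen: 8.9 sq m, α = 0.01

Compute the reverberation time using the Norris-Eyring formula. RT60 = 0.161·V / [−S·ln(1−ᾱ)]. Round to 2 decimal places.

2.97 s

S = Σ Sᵢ = 544.0 sq m.
Σ(Sᵢαᵢ) = 168·0.14 + 168·0.01 + 199.1·0.05 + 8.9·0.01 = 35.244.
Mean coefficient ᾱ = A/S = 0.0648.
Eyring denominator: −S ln(1−ᾱ) = 36.445.
V = 14 × 12 × 4 = 672 m³.
T = 0.161·V/[−S·ln(1−ᾱ)] = 0.161·672/36.445 = 2.97 s.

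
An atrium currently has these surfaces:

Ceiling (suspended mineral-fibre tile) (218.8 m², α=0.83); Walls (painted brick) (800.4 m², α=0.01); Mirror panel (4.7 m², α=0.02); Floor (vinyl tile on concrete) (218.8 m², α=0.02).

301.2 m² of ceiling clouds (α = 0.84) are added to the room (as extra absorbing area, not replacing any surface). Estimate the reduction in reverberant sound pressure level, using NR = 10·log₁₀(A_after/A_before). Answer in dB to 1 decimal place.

Equivalent absorption area: A_before = 218.8×0.83 + 800.4×0.01 + 4.7×0.02 + 218.8×0.02 = 194.078 m².
Treatment contributes 301.2·0.84 = 253.008 sabins.
New total A_after = 447.086 sabins.
Reduction = 10 log₁₀(A_after/A_before) = 10 log₁₀(2.3036) = 3.6 dB.

3.6 dB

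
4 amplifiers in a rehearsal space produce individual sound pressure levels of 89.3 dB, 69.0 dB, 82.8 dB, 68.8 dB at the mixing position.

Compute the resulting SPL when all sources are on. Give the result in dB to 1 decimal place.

Σ 10^(Lᵢ/10) = 1.057e+09.
L_total = 10·log₁₀(1.057e+09) = 90.2 dB.

90.2 dB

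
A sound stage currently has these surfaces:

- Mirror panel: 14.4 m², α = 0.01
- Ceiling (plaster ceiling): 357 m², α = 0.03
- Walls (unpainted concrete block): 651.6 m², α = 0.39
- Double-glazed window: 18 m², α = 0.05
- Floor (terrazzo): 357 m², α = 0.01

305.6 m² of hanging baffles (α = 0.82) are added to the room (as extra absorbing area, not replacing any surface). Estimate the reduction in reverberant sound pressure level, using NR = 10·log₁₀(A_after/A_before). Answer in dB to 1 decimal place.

2.9 dB

Total absorption A_before = 14.4×0.01 + 357×0.03 + 651.6×0.39 + 18×0.05 + 357×0.01
  = 0.144 + 10.710 + 254.124 + 0.900 + 3.570 = 269.448 m² sabins.
Treatment contributes 305.6·0.82 = 250.592 sabins.
New total A_after = 520.040 sabins.
NR = 10·log₁₀(520.040/269.448) = 2.9 dB.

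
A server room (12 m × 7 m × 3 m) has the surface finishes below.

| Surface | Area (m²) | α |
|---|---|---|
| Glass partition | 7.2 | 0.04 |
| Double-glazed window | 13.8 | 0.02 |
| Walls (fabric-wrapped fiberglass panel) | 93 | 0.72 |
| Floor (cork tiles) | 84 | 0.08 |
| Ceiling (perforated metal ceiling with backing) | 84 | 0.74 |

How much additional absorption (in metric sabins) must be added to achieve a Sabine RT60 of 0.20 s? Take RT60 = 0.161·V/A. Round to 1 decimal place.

Summing Sᵢαᵢ: 0.288 + 0.276 + 66.960 + 6.720 + 62.160 → A₁ = 136.404 sabins.
V = 252 m³. Required absorption A₂ = 0.161 × 252 / 0.20 = 202.860 sabins.
Additional absorption ΔA = 202.860 − 136.404 = 66.5 sabins.

66.5 sabins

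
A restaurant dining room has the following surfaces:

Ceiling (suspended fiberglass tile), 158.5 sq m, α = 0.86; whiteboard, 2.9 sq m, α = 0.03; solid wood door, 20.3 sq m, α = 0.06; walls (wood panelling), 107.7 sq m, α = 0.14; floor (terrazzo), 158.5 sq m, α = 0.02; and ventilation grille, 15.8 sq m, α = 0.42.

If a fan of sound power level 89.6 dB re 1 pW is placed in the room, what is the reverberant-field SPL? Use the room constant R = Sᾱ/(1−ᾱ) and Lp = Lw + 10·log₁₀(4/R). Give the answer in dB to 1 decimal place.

71.6 dB

Σ(Sᵢαᵢ) = 158.5×0.86 + 2.9×0.03 + 20.3×0.06 + 107.7×0.14 + 158.5×0.02 + 15.8×0.42 = 162.499; total area S = 463.7 sq m.
ᾱ = 162.499/463.7 = 0.3504; R = Sᾱ/(1−ᾱ) = 162.499/(1−0.3504) = 250.152 sq m.
Lp = Lw + 10 log₁₀(4/R) = 89.6 -17.96 = 71.6 dB.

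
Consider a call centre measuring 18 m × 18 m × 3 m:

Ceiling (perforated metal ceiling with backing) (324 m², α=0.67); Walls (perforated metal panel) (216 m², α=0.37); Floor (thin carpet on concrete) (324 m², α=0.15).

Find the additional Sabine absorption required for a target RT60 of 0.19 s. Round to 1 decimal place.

478.0 sabins

Equivalent absorption area: A₁ = 324·0.67 + 216·0.37 + 324·0.15 = 345.600 m².
Target A₂ = 0.161·972/0.19 = 823.642 sabins (V = 972 m³).
ΔA = A₂ − A₁ = 823.642 − 345.600 = 478.0 sabins.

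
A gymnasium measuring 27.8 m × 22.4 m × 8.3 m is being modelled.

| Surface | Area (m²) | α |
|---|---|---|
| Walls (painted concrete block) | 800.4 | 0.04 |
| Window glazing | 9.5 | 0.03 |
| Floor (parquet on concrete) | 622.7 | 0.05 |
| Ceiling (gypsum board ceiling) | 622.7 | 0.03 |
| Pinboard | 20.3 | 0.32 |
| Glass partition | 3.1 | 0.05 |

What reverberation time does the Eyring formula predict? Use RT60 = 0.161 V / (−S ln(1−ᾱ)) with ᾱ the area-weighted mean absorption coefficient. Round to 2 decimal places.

9.17 s

Total surface area S = 800.4 + 9.5 + 622.7 + 622.7 + 20.3 + 3.1 = 2078.7 m².
Σ(Sᵢαᵢ) = 800.4·0.04 + 9.5·0.03 + 622.7·0.05 + 622.7·0.03 + 20.3·0.32 + 3.1·0.05 = 88.768.
ᾱ = 88.768 / 2078.7 = 0.0427.
−S·ln(1−ᾱ) = −2078.7 × ln(1 − 0.0427) = 90.711.
V = 27.8 × 22.4 × 8.3 = 5168.576 m³.
RT60 = 0.161 × 5168.576 / 90.711 = 9.17 s.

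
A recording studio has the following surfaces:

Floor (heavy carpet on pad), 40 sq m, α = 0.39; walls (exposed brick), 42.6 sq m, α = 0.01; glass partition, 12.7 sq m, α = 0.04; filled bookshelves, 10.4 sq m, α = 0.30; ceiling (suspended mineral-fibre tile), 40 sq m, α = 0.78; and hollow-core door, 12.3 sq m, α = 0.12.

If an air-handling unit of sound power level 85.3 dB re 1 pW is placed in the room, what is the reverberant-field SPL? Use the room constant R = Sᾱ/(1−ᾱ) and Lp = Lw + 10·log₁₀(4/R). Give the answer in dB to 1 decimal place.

Σ(Sᵢαᵢ) = 40·0.39 + 42.6·0.01 + 12.7·0.04 + 10.4·0.30 + 40·0.78 + 12.3·0.12 = 52.330; total area S = 158.0 sq m.
ᾱ = 52.330/158.0 = 0.3312; R = Sᾱ/(1−ᾱ) = 52.330/(1−0.3312) = 78.245 sq m.
Lp = Lw + 10 log₁₀(4/R) = 85.3 -12.91 = 72.4 dB.

72.4 dB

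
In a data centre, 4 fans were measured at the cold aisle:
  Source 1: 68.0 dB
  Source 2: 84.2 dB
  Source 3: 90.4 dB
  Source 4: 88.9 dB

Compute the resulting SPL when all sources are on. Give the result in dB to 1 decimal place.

93.3 dB

Σ 10^(Lᵢ/10) = 2.142e+09.
Combined level = 10 log₁₀(2.142e+09) = 93.3 dB.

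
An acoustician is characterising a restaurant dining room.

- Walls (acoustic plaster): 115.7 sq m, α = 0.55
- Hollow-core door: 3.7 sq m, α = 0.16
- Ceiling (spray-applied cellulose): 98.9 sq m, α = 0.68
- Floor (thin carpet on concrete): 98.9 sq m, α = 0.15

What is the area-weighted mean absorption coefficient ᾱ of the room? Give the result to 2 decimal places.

S = Σ Sᵢ = 115.7 + 3.7 + 98.9 + 98.9 = 317.2 sq m.
A = 115.7×0.55 + 3.7×0.16 + 98.9×0.68 + 98.9×0.15 = 146.314 sabins.
ᾱ = 146.314 / 317.2 = 0.46.

0.46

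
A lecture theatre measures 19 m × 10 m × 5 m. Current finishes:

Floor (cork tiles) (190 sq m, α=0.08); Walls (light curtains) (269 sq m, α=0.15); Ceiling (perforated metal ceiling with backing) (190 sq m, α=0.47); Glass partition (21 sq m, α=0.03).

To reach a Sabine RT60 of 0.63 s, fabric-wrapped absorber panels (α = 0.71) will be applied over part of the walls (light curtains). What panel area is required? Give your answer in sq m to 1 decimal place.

Equivalent absorption area: A₁ = 190*0.08 + 269*0.15 + 190*0.47 + 21*0.03 = 145.480 sq m.
V = 950 m³. Target absorption A₂ = 0.161 × 950 / 0.63 = 242.778 sabins.
ΔA needed = 242.778 − 145.480 = 97.298 sabins.
Each sq m of panel replacing the walls (light curtains) adds (0.71 − 0.15) = 0.56 sabins.
Panel area = 97.298 / 0.56 = 173.7 sq m.

173.7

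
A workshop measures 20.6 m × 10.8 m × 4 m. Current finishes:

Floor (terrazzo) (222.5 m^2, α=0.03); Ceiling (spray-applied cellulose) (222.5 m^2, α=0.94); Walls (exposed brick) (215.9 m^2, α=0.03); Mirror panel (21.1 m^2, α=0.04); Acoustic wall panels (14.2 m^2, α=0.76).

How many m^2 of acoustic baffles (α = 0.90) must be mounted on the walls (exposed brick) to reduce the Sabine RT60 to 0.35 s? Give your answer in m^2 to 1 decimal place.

201.6

Equivalent absorption area: A₁ = 222.5*0.03 + 222.5*0.94 + 215.9*0.03 + 21.1*0.04 + 14.2*0.76 = 233.938 m^2.
V = 889.92 m³. Target absorption A₂ = 0.161 × 889.92 / 0.35 = 409.363 sabins.
ΔA needed = 409.363 − 233.938 = 175.425 sabins.
Net gain per m^2: Δα = 0.90 − 0.03 = 0.87.
Area = ΔA/Δα = 175.425/0.87 = 201.6 m^2.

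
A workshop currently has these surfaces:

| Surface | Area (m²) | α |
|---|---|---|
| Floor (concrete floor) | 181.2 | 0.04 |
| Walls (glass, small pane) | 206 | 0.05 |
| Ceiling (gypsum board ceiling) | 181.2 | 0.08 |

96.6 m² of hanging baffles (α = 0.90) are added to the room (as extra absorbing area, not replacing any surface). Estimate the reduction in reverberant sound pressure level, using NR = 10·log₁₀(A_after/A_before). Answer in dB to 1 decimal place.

Equivalent absorption area: A_before = 181.2×0.04 + 206×0.05 + 181.2×0.08 = 32.044 m².
Treatment contributes 96.6·0.90 = 86.940 sabins.
New total A_after = 118.984 sabins.
NR = 10·log₁₀(118.984/32.044) = 5.7 dB.

5.7 dB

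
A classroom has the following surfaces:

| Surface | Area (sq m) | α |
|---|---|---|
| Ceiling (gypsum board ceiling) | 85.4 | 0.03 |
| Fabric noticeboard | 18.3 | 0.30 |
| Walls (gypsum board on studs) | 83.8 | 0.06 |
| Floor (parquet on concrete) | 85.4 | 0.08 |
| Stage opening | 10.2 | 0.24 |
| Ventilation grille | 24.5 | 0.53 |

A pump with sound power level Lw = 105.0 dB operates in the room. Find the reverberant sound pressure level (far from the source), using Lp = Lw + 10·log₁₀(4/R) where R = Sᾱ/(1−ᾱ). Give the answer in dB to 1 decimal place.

Σ(Sᵢαᵢ) = 85.4·0.03 + 18.3·0.30 + 83.8·0.06 + 85.4·0.08 + 10.2·0.24 + 24.5·0.53 = 35.345; total area S = 307.6 sq m.
ᾱ = 35.345/307.6 = 0.1149; R = Sᾱ/(1−ᾱ) = 35.345/(1−0.1149) = 39.933 sq m.
Lp = Lw + 10 log₁₀(4/R) = 105.0 -9.99 = 95.0 dB.

95.0 dB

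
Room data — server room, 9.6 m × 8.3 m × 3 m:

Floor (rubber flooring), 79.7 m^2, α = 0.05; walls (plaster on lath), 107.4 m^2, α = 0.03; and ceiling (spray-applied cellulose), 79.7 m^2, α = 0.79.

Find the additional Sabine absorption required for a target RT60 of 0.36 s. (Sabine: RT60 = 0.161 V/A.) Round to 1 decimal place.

A₁ = Σ Sᵢαᵢ = 79.7*0.05 + 107.4*0.03 + 79.7*0.79 = 70.170 sabins.
Target A₂ = 0.161·239.04/0.36 = 106.904 sabins (V = 239.04 m³).
Additional absorption ΔA = 106.904 − 70.170 = 36.7 sabins.

36.7 sabins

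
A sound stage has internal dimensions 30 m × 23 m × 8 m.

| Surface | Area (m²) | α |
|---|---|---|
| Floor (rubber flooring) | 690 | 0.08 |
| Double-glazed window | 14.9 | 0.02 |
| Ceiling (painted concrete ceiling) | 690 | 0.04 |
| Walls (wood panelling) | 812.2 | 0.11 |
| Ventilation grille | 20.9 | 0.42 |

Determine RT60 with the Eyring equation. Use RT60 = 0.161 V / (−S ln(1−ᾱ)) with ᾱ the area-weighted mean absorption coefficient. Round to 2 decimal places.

Total surface area S = 690 + 14.9 + 690 + 812.2 + 20.9 = 2228.0 m².
Σ(Sᵢαᵢ) = 690×0.08 + 14.9×0.02 + 690×0.04 + 812.2×0.11 + 20.9×0.42 = 181.218.
ᾱ = 181.218 / 2228.0 = 0.0813.
−S·ln(1−ᾱ) = −2228.0 × ln(1 − 0.0813) = 188.925.
V = 30 × 23 × 8 = 5520 m³.
T = 0.161·V/[−S·ln(1−ᾱ)] = 0.161·5520/188.925 = 4.70 s.

4.70 sec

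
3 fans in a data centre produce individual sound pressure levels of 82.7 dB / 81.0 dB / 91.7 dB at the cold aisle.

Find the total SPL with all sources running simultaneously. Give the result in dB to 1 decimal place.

Σ 10^(Lᵢ/10) = 1.791e+09.
Back to dB: 10·log₁₀ Σ = 92.5 dB.

92.5 dB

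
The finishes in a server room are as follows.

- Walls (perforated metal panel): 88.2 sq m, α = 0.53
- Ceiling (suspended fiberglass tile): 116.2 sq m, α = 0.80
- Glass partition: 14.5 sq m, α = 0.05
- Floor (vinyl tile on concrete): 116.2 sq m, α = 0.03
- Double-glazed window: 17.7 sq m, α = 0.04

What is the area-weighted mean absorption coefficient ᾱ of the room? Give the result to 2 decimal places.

0.41

S = Σ Sᵢ = 88.2 + 116.2 + 14.5 + 116.2 + 17.7 = 352.8 sq m.
Weighted sum Σ Sα = 144.625.
ᾱ = A/S = 0.41.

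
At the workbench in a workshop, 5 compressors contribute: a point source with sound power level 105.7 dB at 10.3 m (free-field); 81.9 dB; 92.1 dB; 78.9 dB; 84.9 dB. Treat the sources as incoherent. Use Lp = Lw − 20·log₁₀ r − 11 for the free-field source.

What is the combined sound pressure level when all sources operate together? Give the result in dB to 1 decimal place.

Source at 10.3 m: Lp = 105.7 − 20·log₁₀(10.3) − 11 = 74.4 dB.
Converting to relative power and adding: 10^(74.4/10) + 10^(81.9/10) + 10^(92.1/10) + 10^(78.9/10) + 10^(84.9/10) = 2.191e+09.
Back to dB: 10·log₁₀ Σ = 93.4 dB.

93.4 dB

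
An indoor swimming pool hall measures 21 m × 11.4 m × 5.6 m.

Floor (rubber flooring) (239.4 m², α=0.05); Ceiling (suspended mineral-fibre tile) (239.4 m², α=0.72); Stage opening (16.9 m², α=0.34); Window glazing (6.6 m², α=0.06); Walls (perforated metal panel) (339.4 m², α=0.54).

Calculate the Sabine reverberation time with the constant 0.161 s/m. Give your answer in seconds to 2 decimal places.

0.58 s

Total absorption A = 239.4×0.05 + 239.4×0.72 + 16.9×0.34 + 6.6×0.06 + 339.4×0.54
  = 11.970 + 172.368 + 5.746 + 0.396 + 183.276 = 373.756 m² sabins.
Volume V = 21 × 11.4 × 5.6 = 1340.64 m³.
T = 0.161 V/A = 0.161·1340.64/373.756 = 0.58 s.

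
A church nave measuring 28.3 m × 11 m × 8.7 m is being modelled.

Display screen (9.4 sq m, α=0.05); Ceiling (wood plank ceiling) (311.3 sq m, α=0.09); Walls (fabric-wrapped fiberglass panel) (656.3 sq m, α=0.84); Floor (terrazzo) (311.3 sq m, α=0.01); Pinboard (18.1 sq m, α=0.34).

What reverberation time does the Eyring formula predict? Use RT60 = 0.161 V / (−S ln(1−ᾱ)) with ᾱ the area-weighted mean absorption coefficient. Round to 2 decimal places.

Total surface area S = 9.4 + 311.3 + 656.3 + 311.3 + 18.1 = 1306.4 sq m.
Σ(Sᵢαᵢ) = 9.4·0.05 + 311.3·0.09 + 656.3·0.84 + 311.3·0.01 + 18.1·0.34 = 589.046.
Mean coefficient ᾱ = A/S = 0.4509.
Eyring denominator: −S ln(1−ᾱ) = 783.154.
V = 28.3 × 11 × 8.7 = 2708.31 m³.
RT60 = 0.161 × 2708.31 / 783.154 = 0.56 s.

0.56 s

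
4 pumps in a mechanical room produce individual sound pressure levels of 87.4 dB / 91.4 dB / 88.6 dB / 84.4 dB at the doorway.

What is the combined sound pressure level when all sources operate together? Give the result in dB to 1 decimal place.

Converting to relative power and adding: 10^(87.4/10) + 10^(91.4/10) + 10^(88.6/10) + 10^(84.4/10) = 2.93e+09.
Combined level = 10 log₁₀(2.93e+09) = 94.7 dB.

94.7 dB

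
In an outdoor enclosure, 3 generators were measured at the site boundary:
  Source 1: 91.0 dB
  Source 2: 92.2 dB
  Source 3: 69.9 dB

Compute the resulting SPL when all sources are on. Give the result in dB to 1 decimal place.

Sum in the linear (power) domain: Σ 10^(Lᵢ/10) = 10^(91.0/10) + 10^(92.2/10) + 10^(69.9/10) = 2.928e+09.
Combined level = 10 log₁₀(2.928e+09) = 94.7 dB.

94.7 dB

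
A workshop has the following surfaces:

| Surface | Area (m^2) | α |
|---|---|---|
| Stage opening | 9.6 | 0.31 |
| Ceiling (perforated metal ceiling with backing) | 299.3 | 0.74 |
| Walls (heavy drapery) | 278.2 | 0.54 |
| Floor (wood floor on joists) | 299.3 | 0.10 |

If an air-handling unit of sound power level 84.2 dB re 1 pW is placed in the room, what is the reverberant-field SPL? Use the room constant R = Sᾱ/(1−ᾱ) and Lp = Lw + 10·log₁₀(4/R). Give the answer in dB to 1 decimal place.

61.5 dB

A = 404.616 sabins; S = 886.4 m^2.
ᾱ = 0.4565, so room constant R = A/(1−ᾱ) = 744.464 m^2.
Lp = Lw + 10 log₁₀(4/R) = 84.2 -22.70 = 61.5 dB.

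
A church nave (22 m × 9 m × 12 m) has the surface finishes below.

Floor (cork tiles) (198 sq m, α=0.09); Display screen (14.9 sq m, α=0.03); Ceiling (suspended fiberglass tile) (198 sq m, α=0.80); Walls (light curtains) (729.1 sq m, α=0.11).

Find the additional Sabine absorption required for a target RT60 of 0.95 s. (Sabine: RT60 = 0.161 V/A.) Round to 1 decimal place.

Summing Sᵢαᵢ: 17.820 + 0.447 + 158.400 + 80.201 → A₁ = 256.868 sabins.
Target A₂ = 0.161·2376/0.95 = 402.669 sabins (V = 2376 m³).
Shortfall: 402.669 − 256.868 = 145.8 sabins.

145.8 sabins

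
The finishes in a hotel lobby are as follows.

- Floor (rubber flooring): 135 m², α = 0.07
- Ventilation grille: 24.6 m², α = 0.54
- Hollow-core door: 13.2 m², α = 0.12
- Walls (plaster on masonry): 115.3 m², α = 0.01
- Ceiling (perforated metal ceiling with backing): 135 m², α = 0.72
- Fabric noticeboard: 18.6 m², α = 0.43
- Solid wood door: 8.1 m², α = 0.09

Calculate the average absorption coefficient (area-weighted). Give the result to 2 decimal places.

S = Σ Sᵢ = 135 + 24.6 + 13.2 + 115.3 + 135 + 18.6 + 8.1 = 449.8 m².
Weighted sum Σ Sα = 131.398.
ᾱ = 131.398 / 449.8 = 0.29.

0.29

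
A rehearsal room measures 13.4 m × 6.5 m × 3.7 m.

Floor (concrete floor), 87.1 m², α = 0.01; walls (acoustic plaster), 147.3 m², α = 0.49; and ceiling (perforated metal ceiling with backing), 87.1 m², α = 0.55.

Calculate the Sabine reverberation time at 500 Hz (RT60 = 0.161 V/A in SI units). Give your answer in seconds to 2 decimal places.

Equivalent absorption area: A = 87.1·0.01 + 147.3·0.49 + 87.1·0.55 = 120.953 m².
Volume V = 13.4 × 6.5 × 3.7 = 322.27 m³.
RT60 = 0.161 · V / A = 0.161 × 322.27 / 120.953 = 0.43 s.

0.43 sec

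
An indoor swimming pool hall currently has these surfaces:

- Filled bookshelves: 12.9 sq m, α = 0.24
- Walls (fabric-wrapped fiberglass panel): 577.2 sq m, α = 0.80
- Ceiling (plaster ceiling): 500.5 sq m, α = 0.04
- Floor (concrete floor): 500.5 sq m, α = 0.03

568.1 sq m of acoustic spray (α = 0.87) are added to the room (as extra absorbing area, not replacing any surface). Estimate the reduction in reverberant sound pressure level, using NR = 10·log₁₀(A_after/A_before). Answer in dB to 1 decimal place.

3.0 dB

Equivalent absorption area: A_before = 12.9·0.24 + 577.2·0.80 + 500.5·0.04 + 500.5·0.03 = 499.891 sq m.
Treatment contributes 568.1·0.87 = 494.247 sabins.
New total A_after = 994.138 sabins.
Reduction = 10 log₁₀(A_after/A_before) = 10 log₁₀(1.9887) = 3.0 dB.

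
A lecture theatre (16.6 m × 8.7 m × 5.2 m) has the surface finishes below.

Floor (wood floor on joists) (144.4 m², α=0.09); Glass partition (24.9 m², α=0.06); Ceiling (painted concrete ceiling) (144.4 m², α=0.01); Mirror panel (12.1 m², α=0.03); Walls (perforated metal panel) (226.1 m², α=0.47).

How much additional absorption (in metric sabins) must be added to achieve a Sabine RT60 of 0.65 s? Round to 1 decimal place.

Total absorption A₁ = 144.4×0.09 + 24.9×0.06 + 144.4×0.01 + 12.1×0.03 + 226.1×0.47
  = 12.996 + 1.494 + 1.444 + 0.363 + 106.267 = 122.564 m² sabins.
Target A₂ = 0.161·750.984/0.65 = 186.013 sabins (V = 750.984 m³).
Additional absorption ΔA = 186.013 − 122.564 = 63.4 sabins.

63.4 sabins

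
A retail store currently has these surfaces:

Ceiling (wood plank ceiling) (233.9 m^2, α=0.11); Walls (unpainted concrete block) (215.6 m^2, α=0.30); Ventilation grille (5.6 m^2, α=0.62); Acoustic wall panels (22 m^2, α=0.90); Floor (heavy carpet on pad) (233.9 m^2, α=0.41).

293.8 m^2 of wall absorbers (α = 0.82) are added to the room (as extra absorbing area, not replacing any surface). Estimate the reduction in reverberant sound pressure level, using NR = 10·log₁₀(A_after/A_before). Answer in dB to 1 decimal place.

3.3 dB

Summing Sᵢαᵢ: 25.729 + 64.680 + 3.472 + 19.800 + 95.899 → A_before = 209.580 sabins.
Treatment contributes 293.8·0.82 = 240.916 sabins.
A_after = 209.580 + 240.916 = 450.496 sabins.
Reduction = 10 log₁₀(A_after/A_before) = 10 log₁₀(2.1495) = 3.3 dB.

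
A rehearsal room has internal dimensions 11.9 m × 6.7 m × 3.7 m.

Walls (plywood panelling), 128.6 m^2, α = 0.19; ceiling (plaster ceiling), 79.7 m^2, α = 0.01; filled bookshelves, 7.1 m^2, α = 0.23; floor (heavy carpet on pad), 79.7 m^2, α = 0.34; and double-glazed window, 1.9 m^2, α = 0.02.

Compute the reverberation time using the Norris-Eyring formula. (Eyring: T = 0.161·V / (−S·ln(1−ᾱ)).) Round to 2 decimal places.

0.80 s

Total surface area S = 128.6 + 79.7 + 7.1 + 79.7 + 1.9 = 297.0 m^2.
Absorption A = 128.6×0.19 + 79.7×0.01 + 7.1×0.23 + 79.7×0.34 + 1.9×0.02 = 54.000 sabins.
Mean coefficient ᾱ = A/S = 0.1818.
−S·ln(1−ᾱ) = −297.0 × ln(1 − 0.1818) = 59.593.
V = 11.9 × 6.7 × 3.7 = 295.001 m³.
T = 0.161·V/[−S·ln(1−ᾱ)] = 0.161·295.001/59.593 = 0.80 s.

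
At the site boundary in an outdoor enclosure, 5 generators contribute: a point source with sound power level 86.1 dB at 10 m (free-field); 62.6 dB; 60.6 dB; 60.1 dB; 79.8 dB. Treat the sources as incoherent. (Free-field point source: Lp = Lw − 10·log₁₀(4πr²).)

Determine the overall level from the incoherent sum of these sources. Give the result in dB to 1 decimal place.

80.0 dB

Source at 10 m: Lp = 86.1 − 10·log₁₀(4π·10²) = 86.1 − 10·log₁₀(1256.637) = 55.1 dB.
Σ 10^(Lᵢ/10) = 9.981e+07.
Back to dB: 10·log₁₀ Σ = 80.0 dB.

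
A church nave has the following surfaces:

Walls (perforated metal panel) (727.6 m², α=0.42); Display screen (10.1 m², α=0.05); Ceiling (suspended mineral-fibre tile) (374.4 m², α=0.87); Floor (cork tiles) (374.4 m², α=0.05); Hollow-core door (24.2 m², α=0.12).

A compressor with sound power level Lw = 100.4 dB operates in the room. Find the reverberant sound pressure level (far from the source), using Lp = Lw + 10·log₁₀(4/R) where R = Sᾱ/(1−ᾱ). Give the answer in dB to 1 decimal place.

75.8 dB

Σ(Sᵢαᵢ) = 727.6·0.42 + 10.1·0.05 + 374.4·0.87 + 374.4·0.05 + 24.2·0.12 = 653.449; total area S = 1510.7 m².
ᾱ = 653.449/1510.7 = 0.4325; R = Sᾱ/(1−ᾱ) = 653.449/(1−0.4325) = 1151.452 m².
Lp = 100.4 + 10·log₁₀(4/1151.452) = 100.4 + (-24.59) = 75.8 dB.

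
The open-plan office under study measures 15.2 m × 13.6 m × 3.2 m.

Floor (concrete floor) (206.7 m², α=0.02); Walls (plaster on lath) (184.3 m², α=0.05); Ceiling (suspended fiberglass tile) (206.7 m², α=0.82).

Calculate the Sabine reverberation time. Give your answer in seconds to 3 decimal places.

Summing Sᵢαᵢ: 4.134 + 9.215 + 169.494 → A = 182.843 sabins.
V = 15.2·13.6·3.2 = 661.504 m³.
T = 0.161 V/A = 0.161·661.504/182.843 = 0.582 s.

0.582 s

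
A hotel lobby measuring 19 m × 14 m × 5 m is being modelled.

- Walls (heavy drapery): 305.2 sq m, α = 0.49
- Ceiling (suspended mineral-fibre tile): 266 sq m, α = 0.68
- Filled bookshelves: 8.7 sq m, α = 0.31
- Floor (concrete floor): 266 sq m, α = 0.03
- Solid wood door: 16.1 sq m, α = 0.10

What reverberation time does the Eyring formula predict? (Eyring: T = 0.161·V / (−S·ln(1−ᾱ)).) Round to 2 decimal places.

S = Σ Sᵢ = 862.0 sq m.
Σ(Sᵢαᵢ) = 305.2·0.49 + 266·0.68 + 8.7·0.31 + 266·0.03 + 16.1·0.10 = 342.715.
ᾱ = 342.715 / 862.0 = 0.3976.
Eyring denominator: −S ln(1−ᾱ) = 436.891.
V = 19 × 14 × 5 = 1330 m³.
T = 0.161·V/[−S·ln(1−ᾱ)] = 0.161·1330/436.891 = 0.49 s.

0.49 s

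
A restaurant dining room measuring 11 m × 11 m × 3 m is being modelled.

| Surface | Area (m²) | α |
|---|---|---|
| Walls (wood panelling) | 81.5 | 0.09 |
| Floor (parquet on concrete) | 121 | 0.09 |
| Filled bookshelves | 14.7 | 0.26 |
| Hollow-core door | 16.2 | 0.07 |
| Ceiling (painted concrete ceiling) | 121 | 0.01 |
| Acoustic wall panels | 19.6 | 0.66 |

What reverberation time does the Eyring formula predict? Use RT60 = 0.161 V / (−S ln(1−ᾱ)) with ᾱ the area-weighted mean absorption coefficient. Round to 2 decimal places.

1.49 s

Total surface area S = 81.5 + 121 + 14.7 + 16.2 + 121 + 19.6 = 374.0 m².
Σ(Sᵢαᵢ) = 81.5·0.09 + 121·0.09 + 14.7·0.26 + 16.2·0.07 + 121·0.01 + 19.6·0.66 = 37.327.
Mean coefficient ᾱ = A/S = 0.0998.
Eyring denominator: −S ln(1−ᾱ) = 39.322.
V = 11 × 11 × 3 = 363 m³.
RT60 = 0.161 × 363 / 39.322 = 1.49 s.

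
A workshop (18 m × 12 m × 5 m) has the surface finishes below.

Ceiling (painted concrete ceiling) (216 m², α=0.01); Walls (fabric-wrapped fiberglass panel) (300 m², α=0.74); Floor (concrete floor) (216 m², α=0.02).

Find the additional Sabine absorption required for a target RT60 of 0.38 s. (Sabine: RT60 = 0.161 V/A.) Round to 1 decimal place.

A₁ = Σ Sᵢαᵢ = 216*0.01 + 300*0.74 + 216*0.02 = 228.480 sabins.
V = 1080 m³. Required absorption A₂ = 0.161 × 1080 / 0.38 = 457.579 sabins.
Additional absorption ΔA = 457.579 − 228.480 = 229.1 sabins.

229.1 sabins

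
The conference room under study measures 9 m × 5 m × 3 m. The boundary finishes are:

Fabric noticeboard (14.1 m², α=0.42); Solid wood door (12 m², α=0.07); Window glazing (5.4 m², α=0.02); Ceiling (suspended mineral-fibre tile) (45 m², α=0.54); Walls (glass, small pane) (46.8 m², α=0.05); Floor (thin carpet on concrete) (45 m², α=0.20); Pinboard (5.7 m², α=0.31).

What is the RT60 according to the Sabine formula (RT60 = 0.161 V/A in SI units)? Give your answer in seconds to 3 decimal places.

Summing Sᵢαᵢ: 5.922 + 0.840 + 0.108 + 24.300 + 2.340 + 9.000 + 1.767 → A = 44.277 sabins.
V = 9·5·3 = 135 m³.
Sabine: RT60 = 0.161 × 135 / 44.277 = 0.491 s.

0.491 s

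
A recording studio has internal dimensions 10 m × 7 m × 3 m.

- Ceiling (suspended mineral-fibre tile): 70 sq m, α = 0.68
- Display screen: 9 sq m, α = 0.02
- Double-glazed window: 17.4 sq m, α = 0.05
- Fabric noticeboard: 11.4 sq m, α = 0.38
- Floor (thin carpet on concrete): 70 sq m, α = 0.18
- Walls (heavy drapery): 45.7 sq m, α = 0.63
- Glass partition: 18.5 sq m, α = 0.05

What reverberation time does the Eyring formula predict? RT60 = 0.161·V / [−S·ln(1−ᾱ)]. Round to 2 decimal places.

Total surface area S = 70 + 9 + 17.4 + 11.4 + 70 + 45.7 + 18.5 = 242.0 sq m.
Σ(Sᵢαᵢ) = 70×0.68 + 9×0.02 + 17.4×0.05 + 11.4×0.38 + 70×0.18 + 45.7×0.63 + 18.5×0.05 = 95.298.
Mean coefficient ᾱ = A/S = 0.3938.
Eyring denominator: −S ln(1−ᾱ) = 121.132.
V = 10 × 7 × 3 = 210 m³.
T = 0.161·V/[−S·ln(1−ᾱ)] = 0.161·210/121.132 = 0.28 s.

0.28 sec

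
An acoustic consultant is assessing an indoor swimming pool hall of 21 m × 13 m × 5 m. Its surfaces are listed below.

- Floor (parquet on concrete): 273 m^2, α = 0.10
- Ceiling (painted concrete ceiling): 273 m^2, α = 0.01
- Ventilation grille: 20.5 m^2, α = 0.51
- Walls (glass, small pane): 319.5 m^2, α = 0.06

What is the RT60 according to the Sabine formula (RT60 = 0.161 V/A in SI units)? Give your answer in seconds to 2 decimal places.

3.68 sec

Total absorption A = 273·0.10 + 273·0.01 + 20.5·0.51 + 319.5·0.06
  = 27.300 + 2.730 + 10.455 + 19.170 = 59.655 m^2 sabins.
V = 21·13·5 = 1365 m³.
T = 0.161 V/A = 0.161·1365/59.655 = 3.68 s.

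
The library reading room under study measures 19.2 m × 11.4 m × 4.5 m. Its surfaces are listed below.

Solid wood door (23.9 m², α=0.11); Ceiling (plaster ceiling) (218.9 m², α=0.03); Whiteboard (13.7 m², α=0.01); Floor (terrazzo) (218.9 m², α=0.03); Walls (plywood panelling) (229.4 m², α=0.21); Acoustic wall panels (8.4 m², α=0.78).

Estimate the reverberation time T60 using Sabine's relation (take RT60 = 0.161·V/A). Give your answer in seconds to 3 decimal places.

2.245 s

A = Σ Sᵢαᵢ = 23.9·0.11 + 218.9·0.03 + 13.7·0.01 + 218.9·0.03 + 229.4·0.21 + 8.4·0.78 = 70.626 sabins.
Room volume: 984.96 m³.
T = 0.161 V/A = 0.161·984.96/70.626 = 2.245 s.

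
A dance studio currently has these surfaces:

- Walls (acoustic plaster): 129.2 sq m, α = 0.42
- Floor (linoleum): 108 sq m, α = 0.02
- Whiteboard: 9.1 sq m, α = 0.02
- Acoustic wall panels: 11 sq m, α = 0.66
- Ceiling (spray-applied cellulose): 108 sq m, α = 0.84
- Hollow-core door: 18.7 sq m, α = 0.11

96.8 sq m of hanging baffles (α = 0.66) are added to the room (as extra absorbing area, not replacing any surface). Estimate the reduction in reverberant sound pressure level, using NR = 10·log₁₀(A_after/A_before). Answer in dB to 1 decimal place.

1.5 dB

Equivalent absorption area: A_before = 129.2·0.42 + 108·0.02 + 9.1·0.02 + 11·0.66 + 108·0.84 + 18.7·0.11 = 156.643 sq m.
Treatment contributes 96.8·0.66 = 63.888 sabins.
New total A_after = 220.531 sabins.
NR = 10·log₁₀(220.531/156.643) = 1.5 dB.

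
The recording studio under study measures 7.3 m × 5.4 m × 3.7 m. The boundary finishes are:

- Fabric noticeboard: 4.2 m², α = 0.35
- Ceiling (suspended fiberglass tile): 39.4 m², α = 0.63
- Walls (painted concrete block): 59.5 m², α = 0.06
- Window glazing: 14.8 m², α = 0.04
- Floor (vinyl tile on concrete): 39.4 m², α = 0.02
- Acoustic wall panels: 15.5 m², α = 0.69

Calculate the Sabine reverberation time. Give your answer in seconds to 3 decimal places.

0.560 sec

Summing Sᵢαᵢ: 1.470 + 24.822 + 3.570 + 0.592 + 0.788 + 10.695 → A = 41.937 sabins.
Room volume: 145.854 m³.
RT60 = 0.161 · V / A = 0.161 × 145.854 / 41.937 = 0.560 s.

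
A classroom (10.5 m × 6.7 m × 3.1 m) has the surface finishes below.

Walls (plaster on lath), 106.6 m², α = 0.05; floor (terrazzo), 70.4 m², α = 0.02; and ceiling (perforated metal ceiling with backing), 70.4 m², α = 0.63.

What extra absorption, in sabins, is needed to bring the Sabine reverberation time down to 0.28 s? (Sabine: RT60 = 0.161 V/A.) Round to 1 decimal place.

Total absorption A₁ = 106.6·0.05 + 70.4·0.02 + 70.4·0.63
  = 5.330 + 1.408 + 44.352 = 51.090 m² sabins.
V = 218.085 m³. Required absorption A₂ = 0.161 × 218.085 / 0.28 = 125.399 sabins.
Shortfall: 125.399 − 51.090 = 74.3 sabins.

74.3 sabins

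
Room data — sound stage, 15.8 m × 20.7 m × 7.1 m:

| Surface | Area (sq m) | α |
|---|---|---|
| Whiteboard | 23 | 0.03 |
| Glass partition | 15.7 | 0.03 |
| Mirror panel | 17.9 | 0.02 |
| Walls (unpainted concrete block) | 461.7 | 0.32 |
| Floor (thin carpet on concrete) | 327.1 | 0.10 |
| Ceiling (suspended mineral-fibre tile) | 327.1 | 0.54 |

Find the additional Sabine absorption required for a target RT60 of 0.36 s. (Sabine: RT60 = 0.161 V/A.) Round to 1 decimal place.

679.9 sabins

Summing Sᵢαᵢ: 0.690 + 0.471 + 0.358 + 147.744 + 32.710 + 176.634 → A₁ = 358.607 sabins.
Target A₂ = 0.161·2322.126/0.36 = 1038.506 sabins (V = 2322.126 m³).
Additional absorption ΔA = 1038.506 − 358.607 = 679.9 sabins.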